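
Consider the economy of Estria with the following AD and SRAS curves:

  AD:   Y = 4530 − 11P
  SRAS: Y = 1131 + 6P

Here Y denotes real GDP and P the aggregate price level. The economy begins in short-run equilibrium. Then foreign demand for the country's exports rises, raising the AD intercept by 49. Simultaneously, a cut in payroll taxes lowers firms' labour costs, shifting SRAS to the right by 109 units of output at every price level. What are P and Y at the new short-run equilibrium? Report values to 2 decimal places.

After both shocks: AD is Y = 4579 − 11P and SRAS is Y = 1240 + 6P.
Setting them equal: 3339 = 17P, so P = 196.41.
Substituting into AD, Y = 2418.47.

P = 196.41, Y = 2418.47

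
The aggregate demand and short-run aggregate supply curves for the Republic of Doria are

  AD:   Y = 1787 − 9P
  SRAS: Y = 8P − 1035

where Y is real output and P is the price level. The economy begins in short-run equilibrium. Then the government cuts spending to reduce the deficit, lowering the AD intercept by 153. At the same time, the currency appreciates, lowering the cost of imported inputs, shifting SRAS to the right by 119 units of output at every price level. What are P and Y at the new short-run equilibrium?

After both shocks: AD is Y = 1634 − 9P and SRAS is Y = 8P − 916.
Setting them equal: 2550 = 17P, so P = 150.
Y = 1634 − 9·150 = 284.

P = 150, Y = 284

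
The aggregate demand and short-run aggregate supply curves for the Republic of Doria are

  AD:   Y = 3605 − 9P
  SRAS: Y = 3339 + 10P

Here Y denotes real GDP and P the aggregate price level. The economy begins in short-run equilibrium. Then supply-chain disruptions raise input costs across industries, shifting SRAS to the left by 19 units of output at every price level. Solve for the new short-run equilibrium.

This is a negative supply shock: SRAS shifts left.
New SRAS: Y = 3320 + 10P.
Set AD = SRAS: 3605 − 9P = 3320 + 10P, so 285 = 19P and P = 15.
Y = 3605 − 9·15 = 3470.

P = 15, Y = 3470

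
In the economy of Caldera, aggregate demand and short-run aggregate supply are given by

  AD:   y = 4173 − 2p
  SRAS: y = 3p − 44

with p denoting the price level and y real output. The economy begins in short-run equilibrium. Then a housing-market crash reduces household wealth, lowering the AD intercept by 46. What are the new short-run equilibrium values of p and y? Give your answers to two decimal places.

This is a negative demand shock: AD shifts left.
New AD: y = 4127 − 2p.
Set AD = SRAS: 4127 − 2p = 3p − 44, so 4171 = 5p and p = 834.20.
Substituting into AD, y = 2458.60.

p = 834.20, y = 2458.60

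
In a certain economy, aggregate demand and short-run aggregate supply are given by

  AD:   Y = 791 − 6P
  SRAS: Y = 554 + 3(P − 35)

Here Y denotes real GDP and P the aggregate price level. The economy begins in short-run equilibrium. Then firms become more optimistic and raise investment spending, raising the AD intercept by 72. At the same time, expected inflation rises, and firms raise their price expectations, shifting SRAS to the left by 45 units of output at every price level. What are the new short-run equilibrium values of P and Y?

P = 51, Y = 557

After both shocks: AD is Y = 863 − 6P and SRAS is Y = 404 + 3P.
Setting them equal: 459 = 9P, so P = 51.
Y = 863 − 6·51 = 557.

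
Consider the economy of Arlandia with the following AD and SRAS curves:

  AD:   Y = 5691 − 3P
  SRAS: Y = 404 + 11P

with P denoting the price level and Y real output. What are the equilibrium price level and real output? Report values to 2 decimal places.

P = 377.64, Y = 4558.07

Set AD = SRAS: 5691 − 3P = 404 + 11P, so 5287 = 14P and P = 377.64.
Substituting into AD, Y = 5691 − 3P = 4558.07.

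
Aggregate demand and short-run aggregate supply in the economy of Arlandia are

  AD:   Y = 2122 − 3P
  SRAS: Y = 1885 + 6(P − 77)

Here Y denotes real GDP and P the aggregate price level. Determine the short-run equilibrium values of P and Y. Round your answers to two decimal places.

P = 77.67, Y = 1889.00

Write SRAS as Y = 1885 + 6P − 462 = 1423 + 6P.
Set AD = SRAS: 2122 − 3P = 1423 + 6P, so 699 = 9P and P = 77.67.
Substituting into AD, Y = 2122 − 3P = 1889.00.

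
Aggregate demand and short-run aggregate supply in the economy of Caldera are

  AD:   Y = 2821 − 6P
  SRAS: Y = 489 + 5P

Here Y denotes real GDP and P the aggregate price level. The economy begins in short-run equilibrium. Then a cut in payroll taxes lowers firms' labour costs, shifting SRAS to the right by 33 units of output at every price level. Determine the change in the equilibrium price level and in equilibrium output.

This is a positive supply shock: SRAS shifts right.
New SRAS: Y = 522 + 5P.
Set AD = SRAS: 2821 − 6P = 522 + 5P, so 2299 = 11P and P = 209.
Y = 2821 − 6·209 = 1567.
Initially P = 212, Y = 1549, so ΔP = -3 and ΔY = +18.

ΔP = -3, ΔY = +18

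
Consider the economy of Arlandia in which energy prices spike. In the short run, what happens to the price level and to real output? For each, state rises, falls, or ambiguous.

Price level: rises; output: falls

This is an adverse supply shock: SRAS shifts left.
Moving along the downward-sloping AD curve, P rises and Y falls.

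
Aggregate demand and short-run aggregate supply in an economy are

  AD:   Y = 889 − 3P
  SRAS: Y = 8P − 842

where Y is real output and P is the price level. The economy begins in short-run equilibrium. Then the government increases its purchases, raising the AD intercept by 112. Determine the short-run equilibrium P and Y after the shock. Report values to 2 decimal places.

This is a positive demand shock: AD shifts right.
New AD: Y = 1001 − 3P.
Set AD = SRAS: 1001 − 3P = 8P − 842, so 1843 = 11P and P = 167.55.
Substituting into AD, Y = 498.36.

P = 167.55, Y = 498.36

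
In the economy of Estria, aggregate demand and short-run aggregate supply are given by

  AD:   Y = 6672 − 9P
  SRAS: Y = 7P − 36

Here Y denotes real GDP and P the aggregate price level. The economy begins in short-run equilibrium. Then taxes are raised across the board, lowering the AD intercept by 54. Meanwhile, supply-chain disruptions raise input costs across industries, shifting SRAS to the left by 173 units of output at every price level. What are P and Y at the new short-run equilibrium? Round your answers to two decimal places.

After both shocks: AD is Y = 6618 − 9P and SRAS is Y = 7P − 209.
Setting them equal: 6827 = 16P, so P = 426.69.
Substituting into AD, Y = 2777.81.

P = 426.69, Y = 2777.81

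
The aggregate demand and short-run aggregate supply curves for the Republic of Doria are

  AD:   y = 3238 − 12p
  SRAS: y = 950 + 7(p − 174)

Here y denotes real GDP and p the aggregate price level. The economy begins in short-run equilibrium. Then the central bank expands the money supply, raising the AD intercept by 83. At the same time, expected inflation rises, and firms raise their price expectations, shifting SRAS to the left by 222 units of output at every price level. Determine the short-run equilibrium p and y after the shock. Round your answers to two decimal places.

After both shocks: AD is y = 3321 − 12p and SRAS is y = 7p − 490.
Setting them equal: 3811 = 19p, so p = 200.58.
Substituting into AD, y = 914.05.

p = 200.58, y = 914.05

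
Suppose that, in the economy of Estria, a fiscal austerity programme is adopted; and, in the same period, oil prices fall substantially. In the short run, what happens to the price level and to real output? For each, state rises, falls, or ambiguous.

The first event is a negative demand shock: AD shifts left, which by itself pushes P down and Y down.
The second is a favourable supply shock: SRAS shifts right, which by itself pushes P down and Y up.
Both shocks push P down, so P falls. The two shocks push Y in opposite directions, so the effect on Y is ambiguous.

Price level: falls; output: ambiguous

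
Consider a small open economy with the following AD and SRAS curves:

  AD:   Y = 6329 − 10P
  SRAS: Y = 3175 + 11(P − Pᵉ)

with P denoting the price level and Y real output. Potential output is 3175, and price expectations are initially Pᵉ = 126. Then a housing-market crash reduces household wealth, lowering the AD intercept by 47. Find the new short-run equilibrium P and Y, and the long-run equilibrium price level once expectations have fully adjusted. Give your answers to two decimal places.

Short run: P = 213.95, Y = 4142.48. Long run: P = 310.70.

AD shifts left: new AD is Y = 6282 − 10P. With Pᵉ = 126, SRAS is Y = 1789 + 11P.
Short run: 6282 − 10P = 1789 + 11P gives 4493 = 21P, so P = 213.95 and Y = 6282 − 10P = 4142.48.
Y = 4142.48 is above potential 3175; expectations adjust and SRAS shifts left until Y = 3175.
Long run: on the new AD curve, 3175 = 6282 − 10P gives P = 310.70.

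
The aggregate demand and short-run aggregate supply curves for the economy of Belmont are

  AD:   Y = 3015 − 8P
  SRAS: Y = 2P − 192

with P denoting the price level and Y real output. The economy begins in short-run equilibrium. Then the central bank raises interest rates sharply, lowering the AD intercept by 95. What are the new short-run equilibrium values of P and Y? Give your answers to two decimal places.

This is a negative demand shock: AD shifts left.
New AD: Y = 2920 − 8P.
Set AD = SRAS: 2920 − 8P = 2P − 192, so 3112 = 10P and P = 311.20.
Substituting into AD, Y = 430.40.

P = 311.20, Y = 430.40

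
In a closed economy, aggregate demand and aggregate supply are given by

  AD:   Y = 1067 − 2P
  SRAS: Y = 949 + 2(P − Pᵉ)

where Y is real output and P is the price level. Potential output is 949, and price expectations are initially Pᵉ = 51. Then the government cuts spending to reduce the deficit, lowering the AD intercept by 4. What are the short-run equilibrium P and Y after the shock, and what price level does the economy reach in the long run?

Short run: P = 54, Y = 955. Long run: P = 57.

AD shifts left: new AD is Y = 1063 − 2P. With Pᵉ = 51, SRAS is Y = 847 + 2P.
Short run: 1063 − 2P = 847 + 2P gives 216 = 4P, so P = 54 and Y = 1063 − 2·54 = 955.
Y = 955 is above potential 949; expectations adjust and SRAS shifts left until Y = 949.
Long run: on the new AD curve, 949 = 1063 − 2P gives P = 57.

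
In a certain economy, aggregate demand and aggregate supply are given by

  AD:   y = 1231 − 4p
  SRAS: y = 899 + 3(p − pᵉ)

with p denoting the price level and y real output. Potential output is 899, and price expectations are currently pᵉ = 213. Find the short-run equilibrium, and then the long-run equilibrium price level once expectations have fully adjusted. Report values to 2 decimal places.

Short run: with pᵉ = 213, SRAS is y = 260 + 3p. Setting AD = SRAS gives 971 = 7p, so p = 138.71 and y = 1231 − 4p = 676.14.
Output 676.14 is below potential 899, so over time expected prices fall and SRAS shifts right until y returns to 899.
Long run: y = 899 on the AD curve gives 899 = 1231 − 4p, so p = 83.00.

Short run: p = 138.71, y = 676.14. Long run: p = 83.00.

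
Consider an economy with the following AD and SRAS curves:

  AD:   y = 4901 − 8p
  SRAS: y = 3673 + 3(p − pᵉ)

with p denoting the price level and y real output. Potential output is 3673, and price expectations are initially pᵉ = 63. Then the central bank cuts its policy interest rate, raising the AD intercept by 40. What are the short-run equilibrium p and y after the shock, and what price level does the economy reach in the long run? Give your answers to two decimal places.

AD shifts right: new AD is y = 4941 − 8p. With pᵉ = 63, SRAS is y = 3484 + 3p.
Short run: 4941 − 8p = 3484 + 3p gives 1457 = 11p, so p = 132.45 and y = 4941 − 8p = 3881.36.
y = 3881.36 is above potential 3673; expectations adjust and SRAS shifts left until y = 3673.
Long run: on the new AD curve, 3673 = 4941 − 8p gives p = 158.50.

Short run: p = 132.45, y = 3881.36. Long run: p = 158.50.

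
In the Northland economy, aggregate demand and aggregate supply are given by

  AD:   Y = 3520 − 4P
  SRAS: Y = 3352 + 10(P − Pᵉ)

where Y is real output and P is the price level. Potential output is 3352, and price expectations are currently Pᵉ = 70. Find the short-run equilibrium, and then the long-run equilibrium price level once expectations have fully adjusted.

Short run: with Pᵉ = 70, SRAS is Y = 2652 + 10P. Setting AD = SRAS gives 868 = 14P, so P = 62 and Y = 3520 − 4·62 = 3272.
Output 3272 is below potential 3352, so over time expected prices fall and SRAS shifts right until Y returns to 3352.
Long run: Y = 3352 on the AD curve gives 3352 = 3520 − 4P, so P = 42.

Short run: P = 62, Y = 3272. Long run: P = 42.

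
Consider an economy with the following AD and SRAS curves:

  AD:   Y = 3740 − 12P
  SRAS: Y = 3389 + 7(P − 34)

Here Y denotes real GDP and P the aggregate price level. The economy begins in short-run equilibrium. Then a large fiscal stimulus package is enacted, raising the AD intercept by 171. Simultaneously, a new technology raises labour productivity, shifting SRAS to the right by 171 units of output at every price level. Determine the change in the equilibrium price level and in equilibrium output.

ΔP = +0, ΔY = +171

After both shocks: AD is Y = 3911 − 12P and SRAS is Y = 3322 + 7P.
Setting them equal: 589 = 19P, so P = 31.
Y = 3911 − 12·31 = 3539.
Initially P = 31, Y = 3368, so ΔP = +0 and ΔY = +171.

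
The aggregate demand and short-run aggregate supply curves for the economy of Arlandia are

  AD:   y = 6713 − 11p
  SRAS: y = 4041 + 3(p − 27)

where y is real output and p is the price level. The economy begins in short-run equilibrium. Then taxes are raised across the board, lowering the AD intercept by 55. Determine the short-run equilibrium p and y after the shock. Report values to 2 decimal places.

This is a negative demand shock: AD shifts left.
New AD: y = 6658 − 11p.
SRAS can be written y = 3960 + 3p.
Set AD = SRAS: 6658 − 11p = 3960 + 3p, so 2698 = 14p and p = 192.71.
Substituting into AD, y = 4538.14.

p = 192.71, y = 4538.14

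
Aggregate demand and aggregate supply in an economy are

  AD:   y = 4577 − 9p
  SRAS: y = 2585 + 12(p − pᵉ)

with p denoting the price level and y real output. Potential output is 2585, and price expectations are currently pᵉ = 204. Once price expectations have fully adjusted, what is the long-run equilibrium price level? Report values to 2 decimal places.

Short run: with pᵉ = 204, SRAS is y = 137 + 12p. Setting AD = SRAS gives 4440 = 21p, so p = 211.43 and y = 4577 − 9p = 2674.14.
Output 2674.14 is above potential 2585, so over time expected prices rise and SRAS shifts left until y returns to 2585.
Long run: y = 2585 on the AD curve gives 2585 = 4577 − 9p, so p = 221.33.

Long-run p = 221.33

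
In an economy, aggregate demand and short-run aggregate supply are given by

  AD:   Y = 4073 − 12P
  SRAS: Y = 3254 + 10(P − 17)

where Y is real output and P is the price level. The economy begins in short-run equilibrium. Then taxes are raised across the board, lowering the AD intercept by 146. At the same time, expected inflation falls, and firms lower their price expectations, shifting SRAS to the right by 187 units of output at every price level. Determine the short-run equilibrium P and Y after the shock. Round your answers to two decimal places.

After both shocks: AD is Y = 3927 − 12P and SRAS is Y = 3271 + 10P.
Setting them equal: 656 = 22P, so P = 29.82.
Substituting into AD, Y = 3569.18.

P = 29.82, Y = 3569.18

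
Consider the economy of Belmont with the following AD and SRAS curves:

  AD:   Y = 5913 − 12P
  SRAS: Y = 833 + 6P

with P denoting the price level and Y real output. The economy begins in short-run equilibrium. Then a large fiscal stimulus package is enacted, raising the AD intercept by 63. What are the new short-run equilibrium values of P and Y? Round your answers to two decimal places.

P = 285.72, Y = 2547.33

This is a positive demand shock: AD shifts right.
New AD: Y = 5976 − 12P.
Set AD = SRAS: 5976 − 12P = 833 + 6P, so 5143 = 18P and P = 285.72.
Substituting into AD, Y = 2547.33.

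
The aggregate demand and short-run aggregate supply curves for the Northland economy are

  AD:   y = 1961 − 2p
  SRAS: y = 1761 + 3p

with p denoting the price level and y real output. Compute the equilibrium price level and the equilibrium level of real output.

Set AD = SRAS: 1961 − 2p = 1761 + 3p, so 200 = 5p and p = 40.
Then y = 1961 − 2·40 = 1881.

p = 40, y = 1881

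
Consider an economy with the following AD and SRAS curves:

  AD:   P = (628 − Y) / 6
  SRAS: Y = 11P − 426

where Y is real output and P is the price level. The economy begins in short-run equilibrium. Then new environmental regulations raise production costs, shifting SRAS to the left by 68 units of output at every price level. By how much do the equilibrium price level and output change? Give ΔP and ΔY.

ΔP = +4, ΔY = -24

This is a negative supply shock: SRAS shifts left.
New SRAS: Y = 11P − 494.
Set AD = SRAS: 628 − 6P = 11P − 494, so 1122 = 17P and P = 66.
Y = 628 − 6·66 = 232.
Initially P = 62, Y = 256, so ΔP = +4 and ΔY = -24.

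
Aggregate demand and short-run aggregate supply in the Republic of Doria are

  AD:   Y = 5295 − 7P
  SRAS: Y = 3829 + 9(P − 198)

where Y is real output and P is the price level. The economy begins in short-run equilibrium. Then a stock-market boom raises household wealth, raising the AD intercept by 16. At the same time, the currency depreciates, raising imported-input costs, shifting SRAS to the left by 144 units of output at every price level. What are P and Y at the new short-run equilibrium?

P = 213, Y = 3820

After both shocks: AD is Y = 5311 − 7P and SRAS is Y = 1903 + 9P.
Setting them equal: 3408 = 16P, so P = 213.
Y = 5311 − 7·213 = 3820.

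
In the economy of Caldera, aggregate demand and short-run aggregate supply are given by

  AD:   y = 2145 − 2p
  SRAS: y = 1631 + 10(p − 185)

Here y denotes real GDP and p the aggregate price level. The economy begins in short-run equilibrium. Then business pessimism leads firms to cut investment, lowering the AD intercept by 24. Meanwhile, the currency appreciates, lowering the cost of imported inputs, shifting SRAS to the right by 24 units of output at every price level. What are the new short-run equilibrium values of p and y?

After both shocks: AD is y = 2121 − 2p and SRAS is y = 10p − 195.
Setting them equal: 2316 = 12p, so p = 193.
y = 2121 − 2·193 = 1735.

p = 193, y = 1735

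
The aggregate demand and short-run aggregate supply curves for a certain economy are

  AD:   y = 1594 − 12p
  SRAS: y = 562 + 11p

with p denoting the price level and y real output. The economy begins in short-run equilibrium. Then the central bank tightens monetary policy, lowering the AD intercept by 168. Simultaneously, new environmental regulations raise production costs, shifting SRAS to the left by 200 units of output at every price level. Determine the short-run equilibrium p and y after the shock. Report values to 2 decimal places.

After both shocks: AD is y = 1426 − 12p and SRAS is y = 362 + 11p.
Setting them equal: 1064 = 23p, so p = 46.26.
Substituting into AD, y = 870.87.

p = 46.26, y = 870.87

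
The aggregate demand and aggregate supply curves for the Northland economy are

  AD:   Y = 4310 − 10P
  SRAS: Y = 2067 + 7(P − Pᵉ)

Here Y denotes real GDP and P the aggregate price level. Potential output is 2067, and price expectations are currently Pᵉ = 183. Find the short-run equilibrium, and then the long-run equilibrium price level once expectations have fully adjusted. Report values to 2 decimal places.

Short run: with Pᵉ = 183, SRAS is Y = 786 + 7P. Setting AD = SRAS gives 3524 = 17P, so P = 207.29 and Y = 4310 − 10P = 2237.06.
Output 2237.06 is above potential 2067, so over time expected prices rise and SRAS shifts left until Y returns to 2067.
Long run: Y = 2067 on the AD curve gives 2067 = 4310 − 10P, so P = 224.30.

Short run: P = 207.29, Y = 2237.06. Long run: P = 224.30.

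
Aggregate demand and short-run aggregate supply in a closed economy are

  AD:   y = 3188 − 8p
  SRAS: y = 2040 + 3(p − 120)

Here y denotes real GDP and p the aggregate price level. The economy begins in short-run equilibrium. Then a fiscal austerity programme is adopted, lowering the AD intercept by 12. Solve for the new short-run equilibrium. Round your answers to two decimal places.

This is a negative demand shock: AD shifts left.
New AD: y = 3176 − 8p.
SRAS can be written y = 1680 + 3p.
Set AD = SRAS: 3176 − 8p = 1680 + 3p, so 1496 = 11p and p = 136.00.
Substituting into AD, y = 2088.00.

p = 136.00, y = 2088.00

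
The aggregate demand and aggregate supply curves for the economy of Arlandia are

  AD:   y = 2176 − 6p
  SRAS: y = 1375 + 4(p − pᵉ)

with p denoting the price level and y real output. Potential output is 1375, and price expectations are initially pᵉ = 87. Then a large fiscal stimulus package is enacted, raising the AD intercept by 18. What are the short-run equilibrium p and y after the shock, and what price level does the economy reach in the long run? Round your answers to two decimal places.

AD shifts right: new AD is y = 2194 − 6p. With pᵉ = 87, SRAS is y = 1027 + 4p.
Short run: 2194 − 6p = 1027 + 4p gives 1167 = 10p, so p = 116.70 and y = 2194 − 6p = 1493.80.
y = 1493.80 is above potential 1375; expectations adjust and SRAS shifts left until y = 1375.
Long run: on the new AD curve, 1375 = 2194 − 6p gives p = 136.50.

Short run: p = 116.70, y = 1493.80. Long run: p = 136.50.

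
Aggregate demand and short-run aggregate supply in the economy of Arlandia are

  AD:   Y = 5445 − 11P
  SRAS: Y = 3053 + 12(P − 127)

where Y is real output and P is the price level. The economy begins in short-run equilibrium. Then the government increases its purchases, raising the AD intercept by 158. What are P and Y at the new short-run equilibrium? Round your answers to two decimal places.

P = 177.13, Y = 3654.57

This is a positive demand shock: AD shifts right.
New AD: Y = 5603 − 11P.
SRAS can be written Y = 1529 + 12P.
Set AD = SRAS: 5603 − 11P = 1529 + 12P, so 4074 = 23P and P = 177.13.
Substituting into AD, Y = 3654.57.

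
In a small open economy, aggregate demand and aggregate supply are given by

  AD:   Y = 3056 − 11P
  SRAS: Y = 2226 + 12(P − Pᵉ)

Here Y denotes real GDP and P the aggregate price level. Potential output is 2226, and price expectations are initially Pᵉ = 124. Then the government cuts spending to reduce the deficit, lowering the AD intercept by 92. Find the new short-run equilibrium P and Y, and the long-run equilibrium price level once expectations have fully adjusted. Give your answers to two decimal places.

AD shifts left: new AD is Y = 2964 − 11P. With Pᵉ = 124, SRAS is Y = 738 + 12P.
Short run: 2964 − 11P = 738 + 12P gives 2226 = 23P, so P = 96.78 and Y = 2964 − 11P = 1899.39.
Y = 1899.39 is below potential 2226; expectations adjust and SRAS shifts right until Y = 2226.
Long run: on the new AD curve, 2226 = 2964 − 11P gives P = 67.09.

Short run: P = 96.78, Y = 1899.39. Long run: P = 67.09.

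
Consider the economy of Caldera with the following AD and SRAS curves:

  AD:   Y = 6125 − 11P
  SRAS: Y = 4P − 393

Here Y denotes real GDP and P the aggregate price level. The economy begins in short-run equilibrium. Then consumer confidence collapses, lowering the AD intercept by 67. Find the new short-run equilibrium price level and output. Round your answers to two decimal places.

P = 430.07, Y = 1327.27

This is a negative demand shock: AD shifts left.
New AD: Y = 6058 − 11P.
Set AD = SRAS: 6058 − 11P = 4P − 393, so 6451 = 15P and P = 430.07.
Substituting into AD, Y = 1327.27.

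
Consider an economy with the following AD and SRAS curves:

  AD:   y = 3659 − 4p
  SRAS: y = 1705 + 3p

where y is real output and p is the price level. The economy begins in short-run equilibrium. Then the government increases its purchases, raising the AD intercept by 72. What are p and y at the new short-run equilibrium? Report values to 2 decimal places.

This is a positive demand shock: AD shifts right.
New AD: y = 3731 − 4p.
Set AD = SRAS: 3731 − 4p = 1705 + 3p, so 2026 = 7p and p = 289.43.
Substituting into AD, y = 2573.29.

p = 289.43, y = 2573.29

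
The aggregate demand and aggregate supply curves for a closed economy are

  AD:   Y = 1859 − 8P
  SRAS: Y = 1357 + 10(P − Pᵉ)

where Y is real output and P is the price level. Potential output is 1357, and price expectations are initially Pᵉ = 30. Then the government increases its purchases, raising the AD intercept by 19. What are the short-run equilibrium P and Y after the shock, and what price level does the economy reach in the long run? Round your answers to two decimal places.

AD shifts right: new AD is Y = 1878 − 8P. With Pᵉ = 30, SRAS is Y = 1057 + 10P.
Short run: 1878 − 8P = 1057 + 10P gives 821 = 18P, so P = 45.61 and Y = 1878 − 8P = 1513.11.
Y = 1513.11 is above potential 1357; expectations adjust and SRAS shifts left until Y = 1357.
Long run: on the new AD curve, 1357 = 1878 − 8P gives P = 65.13.

Short run: P = 45.61, Y = 1513.11. Long run: P = 65.13.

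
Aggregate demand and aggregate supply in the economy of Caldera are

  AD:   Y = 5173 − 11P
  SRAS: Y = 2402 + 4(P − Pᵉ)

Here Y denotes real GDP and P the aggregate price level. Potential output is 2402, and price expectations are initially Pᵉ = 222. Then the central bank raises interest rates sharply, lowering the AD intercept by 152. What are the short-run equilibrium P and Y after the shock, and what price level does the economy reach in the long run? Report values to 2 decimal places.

AD shifts left: new AD is Y = 5021 − 11P. With Pᵉ = 222, SRAS is Y = 1514 + 4P.
Short run: 5021 − 11P = 1514 + 4P gives 3507 = 15P, so P = 233.80 and Y = 5021 − 11P = 2449.20.
Y = 2449.20 is above potential 2402; expectations adjust and SRAS shifts left until Y = 2402.
Long run: on the new AD curve, 2402 = 5021 − 11P gives P = 238.09.

Short run: P = 233.80, Y = 2449.20. Long run: P = 238.09.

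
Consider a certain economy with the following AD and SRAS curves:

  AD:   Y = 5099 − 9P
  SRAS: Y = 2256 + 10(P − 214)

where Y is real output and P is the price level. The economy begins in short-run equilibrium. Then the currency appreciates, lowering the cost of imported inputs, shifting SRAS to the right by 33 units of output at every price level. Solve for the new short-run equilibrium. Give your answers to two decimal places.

This is a positive supply shock: SRAS shifts right.
New SRAS: Y = 149 + 10P.
Set AD = SRAS: 5099 − 9P = 149 + 10P, so 4950 = 19P and P = 260.53.
Substituting into AD, Y = 2754.26.

P = 260.53, Y = 2754.26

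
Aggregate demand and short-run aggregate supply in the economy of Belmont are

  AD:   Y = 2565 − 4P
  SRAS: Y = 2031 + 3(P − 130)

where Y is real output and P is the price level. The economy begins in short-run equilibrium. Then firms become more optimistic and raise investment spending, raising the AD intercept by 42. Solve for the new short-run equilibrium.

This is a positive demand shock: AD shifts right.
New AD: Y = 2607 − 4P.
SRAS can be written Y = 1641 + 3P.
Set AD = SRAS: 2607 − 4P = 1641 + 3P, so 966 = 7P and P = 138.
Y = 2607 − 4·138 = 2055.

P = 138, Y = 2055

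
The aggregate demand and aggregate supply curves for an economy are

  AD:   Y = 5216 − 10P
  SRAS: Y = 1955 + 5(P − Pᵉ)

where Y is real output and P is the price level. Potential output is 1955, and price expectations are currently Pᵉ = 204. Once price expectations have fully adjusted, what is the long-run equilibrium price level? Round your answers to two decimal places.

Long-run P = 326.10

Short run: with Pᵉ = 204, SRAS is Y = 935 + 5P. Setting AD = SRAS gives 4281 = 15P, so P = 285.40 and Y = 5216 − 10P = 2362.00.
Output 2362.00 is above potential 1955, so over time expected prices rise and SRAS shifts left until Y returns to 1955.
Long run: Y = 1955 on the AD curve gives 1955 = 5216 − 10P, so P = 326.10.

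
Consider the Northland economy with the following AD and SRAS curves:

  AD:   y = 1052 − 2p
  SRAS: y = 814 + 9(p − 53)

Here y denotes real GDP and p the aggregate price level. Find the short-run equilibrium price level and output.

Write SRAS as y = 814 + 9p − 477 = 337 + 9p.
Set AD = SRAS: 1052 − 2p = 337 + 9p, so 715 = 11p and p = 65.
Then y = 1052 − 2·65 = 922.

p = 65, y = 922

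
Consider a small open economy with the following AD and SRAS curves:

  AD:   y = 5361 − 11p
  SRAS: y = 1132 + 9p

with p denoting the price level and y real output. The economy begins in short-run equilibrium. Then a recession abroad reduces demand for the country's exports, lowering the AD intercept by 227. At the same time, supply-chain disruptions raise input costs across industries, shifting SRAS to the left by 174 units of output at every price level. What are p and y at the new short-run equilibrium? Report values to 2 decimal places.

After both shocks: AD is y = 5134 − 11p and SRAS is y = 958 + 9p.
Setting them equal: 4176 = 20p, so p = 208.80.
Substituting into AD, y = 2837.20.

p = 208.80, y = 2837.20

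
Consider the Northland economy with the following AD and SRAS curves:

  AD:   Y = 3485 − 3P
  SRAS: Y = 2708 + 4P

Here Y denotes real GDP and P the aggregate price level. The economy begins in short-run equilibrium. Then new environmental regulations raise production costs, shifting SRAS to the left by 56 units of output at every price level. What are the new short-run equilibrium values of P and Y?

This is a negative supply shock: SRAS shifts left.
New SRAS: Y = 2652 + 4P.
Set AD = SRAS: 3485 − 3P = 2652 + 4P, so 833 = 7P and P = 119.
Y = 3485 − 3·119 = 3128.

P = 119, Y = 3128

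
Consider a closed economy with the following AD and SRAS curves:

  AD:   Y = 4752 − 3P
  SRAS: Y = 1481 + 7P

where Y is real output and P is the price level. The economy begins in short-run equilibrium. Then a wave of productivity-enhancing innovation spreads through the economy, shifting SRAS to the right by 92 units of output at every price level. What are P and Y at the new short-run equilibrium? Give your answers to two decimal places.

P = 317.90, Y = 3798.30

This is a positive supply shock: SRAS shifts right.
New SRAS: Y = 1573 + 7P.
Set AD = SRAS: 4752 − 3P = 1573 + 7P, so 3179 = 10P and P = 317.90.
Substituting into AD, Y = 3798.30.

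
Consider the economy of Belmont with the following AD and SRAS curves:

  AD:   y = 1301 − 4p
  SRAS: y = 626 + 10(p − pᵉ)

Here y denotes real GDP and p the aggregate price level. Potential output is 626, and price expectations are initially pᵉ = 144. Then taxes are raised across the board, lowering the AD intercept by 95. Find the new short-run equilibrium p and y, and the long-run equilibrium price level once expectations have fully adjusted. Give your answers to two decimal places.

AD shifts left: new AD is y = 1206 − 4p. With pᵉ = 144, SRAS is y = 10p − 814.
Short run: 1206 − 4p = 10p − 814 gives 2020 = 14p, so p = 144.29 and y = 1206 − 4p = 628.86.
y = 628.86 is above potential 626; expectations adjust and SRAS shifts left until y = 626.
Long run: on the new AD curve, 626 = 1206 − 4p gives p = 145.00.

Short run: p = 144.29, y = 628.86. Long run: p = 145.00.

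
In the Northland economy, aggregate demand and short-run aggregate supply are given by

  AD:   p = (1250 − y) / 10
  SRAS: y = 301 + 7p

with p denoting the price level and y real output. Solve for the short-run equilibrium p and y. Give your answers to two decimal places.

p = 55.82, y = 691.76

Rearrange AD to y = 1250 − 10p.
Set AD = SRAS: 1250 − 10p = 301 + 7p, so 949 = 17p and p = 55.82.
Substituting into AD, y = 1250 − 10p = 691.76.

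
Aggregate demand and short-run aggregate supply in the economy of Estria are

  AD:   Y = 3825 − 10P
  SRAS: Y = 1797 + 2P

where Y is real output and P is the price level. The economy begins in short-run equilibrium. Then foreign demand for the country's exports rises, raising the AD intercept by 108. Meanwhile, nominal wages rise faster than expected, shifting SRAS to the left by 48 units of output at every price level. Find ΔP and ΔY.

After both shocks: AD is Y = 3933 − 10P and SRAS is Y = 1749 + 2P.
Setting them equal: 2184 = 12P, so P = 182.
Y = 3933 − 10·182 = 2113.
Initially P = 169, Y = 2135, so ΔP = +13 and ΔY = -22.

ΔP = +13, ΔY = -22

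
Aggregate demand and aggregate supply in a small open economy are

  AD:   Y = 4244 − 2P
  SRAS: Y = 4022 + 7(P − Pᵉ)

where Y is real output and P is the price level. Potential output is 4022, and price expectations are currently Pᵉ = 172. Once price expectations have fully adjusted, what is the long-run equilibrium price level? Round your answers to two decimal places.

Long-run P = 111.00

Short run: with Pᵉ = 172, SRAS is Y = 2818 + 7P. Setting AD = SRAS gives 1426 = 9P, so P = 158.44 and Y = 4244 − 2P = 3927.11.
Output 3927.11 is below potential 4022, so over time expected prices fall and SRAS shifts right until Y returns to 4022.
Long run: Y = 4022 on the AD curve gives 4022 = 4244 − 2P, so P = 111.00.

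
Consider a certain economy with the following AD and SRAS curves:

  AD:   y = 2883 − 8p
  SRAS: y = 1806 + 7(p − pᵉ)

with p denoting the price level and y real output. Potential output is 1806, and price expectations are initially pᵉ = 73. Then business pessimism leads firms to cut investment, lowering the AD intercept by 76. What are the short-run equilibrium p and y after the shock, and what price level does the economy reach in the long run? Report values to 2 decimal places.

AD shifts left: new AD is y = 2807 − 8p. With pᵉ = 73, SRAS is y = 1295 + 7p.
Short run: 2807 − 8p = 1295 + 7p gives 1512 = 15p, so p = 100.80 and y = 2807 − 8p = 2000.60.
y = 2000.60 is above potential 1806; expectations adjust and SRAS shifts left until y = 1806.
Long run: on the new AD curve, 1806 = 2807 − 8p gives p = 125.13.

Short run: p = 100.80, y = 2000.60. Long run: p = 125.13.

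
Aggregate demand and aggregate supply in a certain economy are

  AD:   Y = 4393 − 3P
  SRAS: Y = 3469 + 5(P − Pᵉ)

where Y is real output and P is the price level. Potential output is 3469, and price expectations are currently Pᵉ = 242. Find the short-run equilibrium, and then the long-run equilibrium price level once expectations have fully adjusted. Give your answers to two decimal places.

Short run: P = 266.75, Y = 3592.75. Long run: P = 308.00.

Short run: with Pᵉ = 242, SRAS is Y = 2259 + 5P. Setting AD = SRAS gives 2134 = 8P, so P = 266.75 and Y = 4393 − 3P = 3592.75.
Output 3592.75 is above potential 3469, so over time expected prices rise and SRAS shifts left until Y returns to 3469.
Long run: Y = 3469 on the AD curve gives 3469 = 4393 − 3P, so P = 308.00.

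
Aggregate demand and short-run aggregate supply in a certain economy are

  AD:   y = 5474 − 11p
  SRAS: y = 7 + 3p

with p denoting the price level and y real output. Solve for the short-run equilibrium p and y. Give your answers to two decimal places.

Set AD = SRAS: 5474 − 11p = 7 + 3p, so 5467 = 14p and p = 390.50.
Substituting into AD, y = 5474 − 11p = 1178.50.

p = 390.50, y = 1178.50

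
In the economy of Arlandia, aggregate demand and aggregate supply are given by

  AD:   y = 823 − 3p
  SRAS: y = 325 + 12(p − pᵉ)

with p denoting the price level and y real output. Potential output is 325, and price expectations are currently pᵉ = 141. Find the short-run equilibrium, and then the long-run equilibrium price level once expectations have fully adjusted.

Short run: p = 146, y = 385. Long run: p = 166.

Short run: with pᵉ = 141, SRAS is y = 12p − 1367. Setting AD = SRAS gives 2190 = 15p, so p = 146 and y = 823 − 3·146 = 385.
Output 385 is above potential 325, so over time expected prices rise and SRAS shifts left until y returns to 325.
Long run: y = 325 on the AD curve gives 325 = 823 − 3p, so p = 166.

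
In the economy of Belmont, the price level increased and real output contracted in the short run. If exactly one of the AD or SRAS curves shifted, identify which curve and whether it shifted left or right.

SRAS shifted left

P rose and Y fell. An AD shift moves P and Y in the same direction; an SRAS shift moves them in opposite directions.
Here P and Y moved in opposite directions, so the SRAS curve shifted.
Since Y fell, SRAS shifted left.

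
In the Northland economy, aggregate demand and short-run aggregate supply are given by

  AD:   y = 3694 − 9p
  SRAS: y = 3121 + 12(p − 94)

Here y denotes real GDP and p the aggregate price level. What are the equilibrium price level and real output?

p = 81, y = 2965

Write SRAS as y = 3121 + 12p − 1128 = 1993 + 12p.
Set AD = SRAS: 3694 − 9p = 1993 + 12p, so 1701 = 21p and p = 81.
Then y = 3694 − 9·81 = 2965.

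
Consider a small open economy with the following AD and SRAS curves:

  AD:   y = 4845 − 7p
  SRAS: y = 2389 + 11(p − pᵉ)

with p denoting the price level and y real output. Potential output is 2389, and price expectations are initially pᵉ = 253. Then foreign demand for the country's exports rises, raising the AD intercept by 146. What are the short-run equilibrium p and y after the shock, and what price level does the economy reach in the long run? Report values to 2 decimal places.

Short run: p = 299.17, y = 2896.83. Long run: p = 371.71.

AD shifts right: new AD is y = 4991 − 7p. With pᵉ = 253, SRAS is y = 11p − 394.
Short run: 4991 − 7p = 11p − 394 gives 5385 = 18p, so p = 299.17 and y = 4991 − 7p = 2896.83.
y = 2896.83 is above potential 2389; expectations adjust and SRAS shifts left until y = 2389.
Long run: on the new AD curve, 2389 = 4991 − 7p gives p = 371.71.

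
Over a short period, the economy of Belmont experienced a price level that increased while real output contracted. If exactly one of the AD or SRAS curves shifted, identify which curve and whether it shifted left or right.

P rose and Y fell. An AD shift moves P and Y in the same direction; an SRAS shift moves them in opposite directions.
Here P and Y moved in opposite directions, so the SRAS curve shifted.
Since Y fell, SRAS shifted left.

SRAS shifted left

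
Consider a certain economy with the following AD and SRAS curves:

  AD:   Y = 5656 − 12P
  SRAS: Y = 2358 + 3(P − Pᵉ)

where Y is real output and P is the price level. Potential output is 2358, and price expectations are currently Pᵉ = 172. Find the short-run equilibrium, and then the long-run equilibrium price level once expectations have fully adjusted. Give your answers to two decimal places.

Short run: with Pᵉ = 172, SRAS is Y = 1842 + 3P. Setting AD = SRAS gives 3814 = 15P, so P = 254.27 and Y = 5656 − 12P = 2604.80.
Output 2604.80 is above potential 2358, so over time expected prices rise and SRAS shifts left until Y returns to 2358.
Long run: Y = 2358 on the AD curve gives 2358 = 5656 − 12P, so P = 274.83.

Short run: P = 254.27, Y = 2604.80. Long run: P = 274.83.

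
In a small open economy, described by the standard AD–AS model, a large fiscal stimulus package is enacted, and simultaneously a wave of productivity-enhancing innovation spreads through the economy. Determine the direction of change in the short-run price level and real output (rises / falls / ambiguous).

The first event is a positive demand shock: AD shifts right, which by itself pushes P up and Y up.
The second is a favourable supply shock: SRAS shifts right, which by itself pushes P down and Y up.
The two shocks push P in opposite directions, so the effect on P is ambiguous. Both shocks push Y up, so Y rises.

Price level: ambiguous; output: rises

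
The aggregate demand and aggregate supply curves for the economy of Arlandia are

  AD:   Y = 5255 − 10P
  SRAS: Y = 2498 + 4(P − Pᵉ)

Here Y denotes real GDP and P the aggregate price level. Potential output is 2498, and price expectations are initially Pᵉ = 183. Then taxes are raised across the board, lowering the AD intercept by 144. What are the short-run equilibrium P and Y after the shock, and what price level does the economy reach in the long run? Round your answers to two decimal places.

AD shifts left: new AD is Y = 5111 − 10P. With Pᵉ = 183, SRAS is Y = 1766 + 4P.
Short run: 5111 − 10P = 1766 + 4P gives 3345 = 14P, so P = 238.93 and Y = 5111 − 10P = 2721.71.
Y = 2721.71 is above potential 2498; expectations adjust and SRAS shifts left until Y = 2498.
Long run: on the new AD curve, 2498 = 5111 − 10P gives P = 261.30.

Short run: P = 238.93, Y = 2721.71. Long run: P = 261.30.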